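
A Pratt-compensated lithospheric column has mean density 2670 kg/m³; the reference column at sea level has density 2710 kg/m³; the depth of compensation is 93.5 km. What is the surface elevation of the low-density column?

ρ_ref D = ρ (D + h) → h = D (ρ_ref − ρ)/ρ.
h = 93.5 km × (2710 − 2670)/2670 = 1.4 km.

1.4 km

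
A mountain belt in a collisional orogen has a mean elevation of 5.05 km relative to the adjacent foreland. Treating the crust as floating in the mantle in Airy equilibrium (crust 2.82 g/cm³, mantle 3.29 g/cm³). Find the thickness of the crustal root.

30.3 km

By Archimedes' principle applied to the lithosphere: the weight of the topography is balanced by the buoyancy of the root, ρ_c h = (ρ_m − ρ_c) r.
r = h · ρ_c / (ρ_m − ρ_c) = 5.05 km × 2.82 / (3.29 − 2.82) = 30.3 km.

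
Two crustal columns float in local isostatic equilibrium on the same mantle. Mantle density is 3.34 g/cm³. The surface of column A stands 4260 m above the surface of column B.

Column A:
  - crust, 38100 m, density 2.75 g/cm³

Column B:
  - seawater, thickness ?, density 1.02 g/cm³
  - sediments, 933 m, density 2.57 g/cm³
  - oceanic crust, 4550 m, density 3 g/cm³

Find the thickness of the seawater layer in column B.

2580 m

Take the compensation level at the base of the deeper column (depth z_c below the surface of column A) and equate Σ ρ_i t_i down to z_c; mantle fills any gap and the z_c terms cancel.
Column A: 38100×2.75 + (z_c − 38100)×3.34
Column B: 4260×0 + x×1.02 + 933×2.57 + 4550×3 + (z_c − 4260 − 5483 − x)×3.34
The z_c×3.34 term appears on both sides and cancels. Collect the known terms of each column as K = Σ(ρt)_known − 3.34 × (depth of known layers): K_A = 104775 − 3.34×38100 = −22479; K_B = 16047.81 − 3.34×(4260 + 5483) = −16493.81.
Balance: K_A = K_B − x×(3.34 − 1.02), so x = (K_B − K_A)/(3.34 − 1.02) = 5985.19/2.32 = 2580 m.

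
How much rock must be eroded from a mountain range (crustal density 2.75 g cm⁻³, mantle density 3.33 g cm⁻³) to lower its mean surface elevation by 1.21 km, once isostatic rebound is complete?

6.95 km

Net drop Δ = e − u = e − e ρ_c/ρ_m = e (ρ_m − ρ_c)/ρ_m.
e = Δ ρ_m/(ρ_m − ρ_c) = 1.21 km × 3.33/0.58 = 6.95 km.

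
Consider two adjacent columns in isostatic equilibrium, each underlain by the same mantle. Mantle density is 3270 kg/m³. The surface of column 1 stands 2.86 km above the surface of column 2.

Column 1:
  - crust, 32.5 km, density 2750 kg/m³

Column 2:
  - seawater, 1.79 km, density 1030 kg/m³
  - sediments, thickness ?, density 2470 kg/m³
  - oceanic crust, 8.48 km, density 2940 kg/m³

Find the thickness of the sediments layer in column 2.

0.925 km

Take the compensation level at the base of the deeper column (depth z_c below the surface of column 1) and equate Σ ρ_i t_i down to z_c; mantle fills any gap and the z_c terms cancel.
Column 1: 32.5×2750 + (z_c − 32.5)×3270
Column 2: 2.86×0 + 1.79×1030 + x×2470 + 8.48×2940 + (z_c − 2.86 − 10.27 − x)×3270
The z_c×3270 term appears on both sides and cancels. Collect the known terms of each column as K = Σ(ρt)_known − 3270 × (depth of known layers): K_1 = 89375 − 3270×32.5 = −16900; K_2 = 26774.9 − 3270×(2.86 + 10.27) = −16160.2.
Balance: K_1 = K_2 − x×(3270 − 2470), so x = (K_2 − K_1)/(3270 − 2470) = 739.8/800 = 0.925 km.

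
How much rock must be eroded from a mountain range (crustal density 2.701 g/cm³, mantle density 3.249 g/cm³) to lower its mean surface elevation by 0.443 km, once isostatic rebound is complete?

2.63 km

Net drop Δ = e − u = e − e ρ_c/ρ_m = e (ρ_m − ρ_c)/ρ_m.
e = Δ ρ_m/(ρ_m − ρ_c) = 0.443 km × 3.249/0.548 = 2.63 km.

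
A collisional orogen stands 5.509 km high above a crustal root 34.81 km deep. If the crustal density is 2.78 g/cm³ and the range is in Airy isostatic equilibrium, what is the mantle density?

3.22 g/cm³

Airy balance: ρ_c h = (ρ_m − ρ_c) r → ρ_m = ρ_c (1 + h/r).
ρ_m = 2.78 × (1 + 5.509 km/34.81 km) = 3.22 g/cm³.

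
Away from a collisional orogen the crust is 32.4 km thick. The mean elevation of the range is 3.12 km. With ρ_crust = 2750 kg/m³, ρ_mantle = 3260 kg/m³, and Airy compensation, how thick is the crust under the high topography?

52.3 km

Root depth r = h ρ_c / (ρ_m − ρ_c) = 3.12 km × 2750 / 510 = 16.82 km.
Total thickness = T + h + r = 32.4 km + 3.12 km + 16.82 km = 52.3 km.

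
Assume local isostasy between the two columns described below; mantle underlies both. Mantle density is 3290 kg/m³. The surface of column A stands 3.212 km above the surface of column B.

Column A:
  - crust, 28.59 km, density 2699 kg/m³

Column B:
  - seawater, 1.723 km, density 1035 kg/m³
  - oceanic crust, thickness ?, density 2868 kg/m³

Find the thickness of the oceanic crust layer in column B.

Take the compensation level at the base of the deeper column (depth z_c below the surface of column A) and equate Σ ρ_i t_i down to z_c; mantle fills any gap and the z_c terms cancel.
Column A: 28.59×2699 + (z_c − 28.59)×3290
Column B: 3.212×0 + 1.723×1035 + x×2868 + (z_c − 3.212 − 1.723 − x)×3290
The z_c×3290 term appears on both sides and cancels. Collect the known terms of each column as K = Σ(ρt)_known − 3290 × (depth of known layers): K_A = 77164.41 − 3290×28.59 = −16896.69; K_B = 1783.305 − 3290×(3.212 + 1.723) = −14452.845.
Balance: K_A = K_B − x×(3290 − 2868), so x = (K_B − K_A)/(3290 − 2868) = 2443.85/422 = 5.79 km.

5.79 km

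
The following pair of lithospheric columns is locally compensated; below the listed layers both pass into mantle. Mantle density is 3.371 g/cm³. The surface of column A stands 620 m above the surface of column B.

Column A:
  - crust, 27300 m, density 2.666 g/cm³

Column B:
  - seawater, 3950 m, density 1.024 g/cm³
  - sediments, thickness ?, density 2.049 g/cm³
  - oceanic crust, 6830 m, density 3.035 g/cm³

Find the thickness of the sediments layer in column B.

Take the compensation level at the base of the deeper column (depth z_c below the surface of column A) and equate Σ ρ_i t_i down to z_c; mantle fills any gap and the z_c terms cancel.
Column A: 27300×2.666 + (z_c − 27300)×3.371
Column B: 620×0 + 3950×1.024 + x×2.049 + 6830×3.035 + (z_c − 620 − 10780 − x)×3.371
The z_c×3.371 term appears on both sides and cancels. Collect the known terms of each column as K = Σ(ρt)_known − 3.371 × (depth of known layers): K_A = 72781.8 − 3.371×27300 = −19246.5; K_B = 24773.85 − 3.371×(620 + 10780) = −13655.55.
Balance: K_A = K_B − x×(3.371 − 2.049), so x = (K_B − K_A)/(3.371 − 2.049) = 5590.95/1.322 = 4230 m.

4230 m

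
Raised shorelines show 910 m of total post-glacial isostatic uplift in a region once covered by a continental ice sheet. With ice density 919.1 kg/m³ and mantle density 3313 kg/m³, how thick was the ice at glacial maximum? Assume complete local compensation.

3280 m

u = t ρ_ice/ρ_m → t = u ρ_m/ρ_ice = 910 m × 3313/919.1 = 3280 m.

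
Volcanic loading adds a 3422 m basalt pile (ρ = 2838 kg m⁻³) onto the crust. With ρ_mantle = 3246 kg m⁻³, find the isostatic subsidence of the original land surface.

Subaerial loading: s = t ρ_load / ρ_m.
s = 3422 m × 2838/3246 = 2990 m.

2990 m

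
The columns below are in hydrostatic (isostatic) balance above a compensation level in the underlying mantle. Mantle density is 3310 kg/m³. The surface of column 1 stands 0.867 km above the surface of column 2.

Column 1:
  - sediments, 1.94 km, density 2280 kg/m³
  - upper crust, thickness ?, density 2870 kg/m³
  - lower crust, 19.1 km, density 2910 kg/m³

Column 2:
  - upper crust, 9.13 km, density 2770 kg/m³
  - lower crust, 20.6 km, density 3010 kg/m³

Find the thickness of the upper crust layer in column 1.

9.87 km

Take the compensation level at the base of the deeper column (depth z_c below the surface of column 1) and equate Σ ρ_i t_i down to z_c; mantle fills any gap and the z_c terms cancel.
Column 1: 1.94×2280 + x×2870 + 19.1×2910 + (z_c − 21.04 − x)×3310
Column 2: 0.867×0 + 9.13×2770 + 20.6×3010 + (z_c − 0.867 − 29.73)×3310
The z_c×3310 term appears on both sides and cancels. Collect the known terms of each column as K = Σ(ρt)_known − 3310 × (depth of known layers): K_1 = 60004.2 − 3310×21.04 = −9638.2; K_2 = 87296.1 − 3310×(0.867 + 29.73) = −13979.97.
Balance: K_1 − x×(3310 − 2870) = K_2, so x = (K_1 − K_2)/(3310 − 2870) = 4341.77/440 = 9.87 km.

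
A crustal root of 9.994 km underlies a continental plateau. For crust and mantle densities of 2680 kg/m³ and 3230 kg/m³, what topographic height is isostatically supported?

By Archimedes' principle applied to the lithosphere: ρ_c h = (ρ_m − ρ_c) r.
h = r (ρ_m − ρ_c) / ρ_c = 9.994 km × (3230 − 2680) / 2680 = 2.05 km.

2.05 km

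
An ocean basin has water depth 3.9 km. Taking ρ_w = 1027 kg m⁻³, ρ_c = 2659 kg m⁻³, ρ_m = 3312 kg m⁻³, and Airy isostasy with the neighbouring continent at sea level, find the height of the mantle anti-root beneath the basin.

Equating mass per unit area of the two columns: replacing crust with seawater at the top is compensated by replacing crust with mantle at the base: d (ρ_c − ρ_w) = a (ρ_m − ρ_c).
a = d (ρ_c − ρ_w)/(ρ_m − ρ_c) = 3.9 km × 1632/653 = 9.75 km.

9.75 km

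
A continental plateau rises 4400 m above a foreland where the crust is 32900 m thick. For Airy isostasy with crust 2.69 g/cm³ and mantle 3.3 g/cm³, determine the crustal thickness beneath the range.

Root depth r = h ρ_c / (ρ_m − ρ_c) = 4400 m × 2.69 / 0.61 = 19400 m.
Total thickness = T + h + r = 32900 m + 4400 m + 19400 m = 56700 m.

56700 m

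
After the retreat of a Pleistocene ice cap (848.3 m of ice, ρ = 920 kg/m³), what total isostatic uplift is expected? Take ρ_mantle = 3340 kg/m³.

234 m

Removing the load lets mantle flow back in; uplift u satisfies ρ_ice t = ρ_m u.
u = t ρ_ice/ρ_m = 848.3 m × 920/3340 = 234 m.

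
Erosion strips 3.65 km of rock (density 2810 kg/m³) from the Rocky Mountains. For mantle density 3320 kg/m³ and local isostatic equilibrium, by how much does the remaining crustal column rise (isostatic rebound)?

Unloading: uplift u = e ρ_c/ρ_m = 3.65 km × 2810/3320 = 3.09 km.

3.09 km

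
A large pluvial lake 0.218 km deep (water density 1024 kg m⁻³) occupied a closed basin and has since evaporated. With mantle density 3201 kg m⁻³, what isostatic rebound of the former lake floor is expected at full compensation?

0.0697 km

u = d ρ_w/ρ_m = 0.218 km × 1024/3201 = 0.0697 km.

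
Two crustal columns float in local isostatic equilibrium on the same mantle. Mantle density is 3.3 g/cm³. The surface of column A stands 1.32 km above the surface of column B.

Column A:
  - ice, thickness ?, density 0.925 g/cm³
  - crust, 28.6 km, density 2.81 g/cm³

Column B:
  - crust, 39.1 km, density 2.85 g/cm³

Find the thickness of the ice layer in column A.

Take the compensation level at the base of the deeper column (depth z_c below the surface of column A) and equate Σ ρ_i t_i down to z_c; mantle fills any gap and the z_c terms cancel.
Column A: x×0.925 + 28.6×2.81 + (z_c − 28.6 − x)×3.3
Column B: 1.32×0 + 39.1×2.85 + (z_c − 1.32 − 39.1)×3.3
The z_c×3.3 term appears on both sides and cancels. Collect the known terms of each column as K = Σ(ρt)_known − 3.3 × (depth of known layers): K_A = 80.366 − 3.3×28.6 = −14.014; K_B = 111.435 − 3.3×(1.32 + 39.1) = −21.951.
Balance: K_A − x×(3.3 − 0.925) = K_B, so x = (K_A − K_B)/(3.3 − 0.925) = 7.937/2.375 = 3.34 km.

3.34 km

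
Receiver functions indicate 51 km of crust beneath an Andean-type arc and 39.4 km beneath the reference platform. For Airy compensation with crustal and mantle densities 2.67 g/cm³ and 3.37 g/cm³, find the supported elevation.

Excess crust Δ = 51 km − 39.4 km = 11.6 km, split between elevation h and root r with h + r = Δ.
Airy balance ρ_c h = (ρ_m − ρ_c) r gives r = h ρ_c/(ρ_m − ρ_c), so h (1 + ρ_c/(ρ_m − ρ_c)) = Δ, i.e. h = Δ (ρ_m − ρ_c)/ρ_m.
h = 11.6 km × 0.7/3.37 = 2.41 km.

2.41 km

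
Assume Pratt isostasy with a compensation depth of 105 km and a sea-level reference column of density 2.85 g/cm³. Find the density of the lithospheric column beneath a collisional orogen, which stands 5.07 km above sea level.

Pratt balance: ρ_ref D = ρ (D + h).
ρ = ρ_ref D/(D + h) = 2.85 × 105 km/(105 km + 5.07 km) = 2.72 g/cm³.

2.72 g/cm³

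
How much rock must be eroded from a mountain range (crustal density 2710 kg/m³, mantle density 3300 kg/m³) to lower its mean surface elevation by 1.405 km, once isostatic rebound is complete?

7.86 km

Net drop Δ = e − u = e − e ρ_c/ρ_m = e (ρ_m − ρ_c)/ρ_m.
e = Δ ρ_m/(ρ_m − ρ_c) = 1.405 km × 3300/590 = 7.86 km.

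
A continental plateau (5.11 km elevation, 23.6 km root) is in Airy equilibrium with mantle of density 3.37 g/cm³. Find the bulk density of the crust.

2.77 g/cm³

ρ_c h = (ρ_m − ρ_c) r → ρ_c (h + r) = ρ_m r → ρ_c = ρ_m r / (h + r).
ρ_c = 3.37 × 23.6 km / (5.11 km + 23.6 km) = 2.77 g/cm³.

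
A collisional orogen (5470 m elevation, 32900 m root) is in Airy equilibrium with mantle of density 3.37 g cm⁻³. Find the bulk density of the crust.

ρ_c h = (ρ_m − ρ_c) r → ρ_c (h + r) = ρ_m r → ρ_c = ρ_m r / (h + r).
ρ_c = 3.37 × 32900 m / (5470 m + 32900 m) = 2.89 g cm⁻³.

2.89 g cm⁻³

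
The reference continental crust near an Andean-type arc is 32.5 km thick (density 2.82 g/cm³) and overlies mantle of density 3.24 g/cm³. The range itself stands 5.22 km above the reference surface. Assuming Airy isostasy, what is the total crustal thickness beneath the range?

72.8 km

Root depth r = h ρ_c / (ρ_m − ρ_c) = 5.22 km × 2.82 / 0.42 = 35.05 km.
Total thickness = T + h + r = 32.5 km + 5.22 km + 35.05 km = 72.8 km.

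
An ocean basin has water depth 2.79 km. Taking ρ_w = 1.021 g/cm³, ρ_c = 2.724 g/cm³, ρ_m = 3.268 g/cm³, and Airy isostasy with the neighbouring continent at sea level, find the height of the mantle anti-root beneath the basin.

For local isostatic compensation: replacing crust with seawater at the top is compensated by replacing crust with mantle at the base: d (ρ_c − ρ_w) = a (ρ_m − ρ_c).
a = d (ρ_c − ρ_w)/(ρ_m − ρ_c) = 2.79 km × 1.703/0.544 = 8.73 km.

8.73 km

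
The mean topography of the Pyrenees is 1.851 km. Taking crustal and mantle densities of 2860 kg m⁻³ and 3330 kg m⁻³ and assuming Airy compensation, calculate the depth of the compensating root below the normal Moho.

11.3 km

Isostatic balance requires: the weight of the topography is balanced by the buoyancy of the root, ρ_c h = (ρ_m − ρ_c) r.
r = h · ρ_c / (ρ_m − ρ_c) = 1.851 km × 2860 / (3330 − 2860) = 11.3 km.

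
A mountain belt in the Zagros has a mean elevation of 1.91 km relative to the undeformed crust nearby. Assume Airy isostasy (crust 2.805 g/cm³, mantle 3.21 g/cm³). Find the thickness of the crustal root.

13.2 km

In Airy isostatic equilibrium: the weight of the topography is balanced by the buoyancy of the root, ρ_c h = (ρ_m − ρ_c) r.
r = h · ρ_c / (ρ_m − ρ_c) = 1.91 km × 2.805 / (3.21 − 2.805) = 13.2 km.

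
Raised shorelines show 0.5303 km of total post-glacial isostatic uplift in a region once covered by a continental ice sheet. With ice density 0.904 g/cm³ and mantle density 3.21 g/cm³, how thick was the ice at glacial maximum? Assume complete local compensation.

1.88 km

u = t ρ_ice/ρ_m → t = u ρ_m/ρ_ice = 0.5303 km × 3.21/0.904 = 1.88 km.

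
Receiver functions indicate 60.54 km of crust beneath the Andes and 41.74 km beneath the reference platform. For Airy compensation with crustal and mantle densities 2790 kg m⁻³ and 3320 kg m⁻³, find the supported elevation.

Excess crust Δ = 60.54 km − 41.74 km = 18.8 km, split between elevation h and root r with h + r = Δ.
Airy balance ρ_c h = (ρ_m − ρ_c) r gives r = h ρ_c/(ρ_m − ρ_c), so h (1 + ρ_c/(ρ_m − ρ_c)) = Δ, i.e. h = Δ (ρ_m − ρ_c)/ρ_m.
h = 18.8 km × 530/3320 = 3 km.

3 km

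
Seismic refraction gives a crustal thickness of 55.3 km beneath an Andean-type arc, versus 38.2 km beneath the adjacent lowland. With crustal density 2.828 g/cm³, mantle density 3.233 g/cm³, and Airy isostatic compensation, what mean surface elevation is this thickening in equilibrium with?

Excess crust Δ = 55.3 km − 38.2 km = 17.1 km, split between elevation h and root r with h + r = Δ.
Airy balance ρ_c h = (ρ_m − ρ_c) r gives r = h ρ_c/(ρ_m − ρ_c), so h (1 + ρ_c/(ρ_m − ρ_c)) = Δ, i.e. h = Δ (ρ_m − ρ_c)/ρ_m.
h = 17.1 km × 0.405/3.233 = 2.14 km.

2.14 km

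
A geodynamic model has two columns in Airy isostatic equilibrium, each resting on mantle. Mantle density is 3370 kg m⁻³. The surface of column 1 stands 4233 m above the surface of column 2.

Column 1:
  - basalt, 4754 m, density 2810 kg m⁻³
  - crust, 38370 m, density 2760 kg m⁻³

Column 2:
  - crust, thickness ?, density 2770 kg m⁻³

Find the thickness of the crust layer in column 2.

19700 m

Take the compensation level at the base of the deeper column (depth z_c below the surface of column 1) and equate Σ ρ_i t_i down to z_c; mantle fills any gap and the z_c terms cancel.
Column 1: 4754×2810 + 38370×2760 + (z_c − 43124)×3370
Column 2: 4233×0 + x×2770 + (z_c − 4233 − 0 − x)×3370
The z_c×3370 term appears on both sides and cancels. Collect the known terms of each column as K = Σ(ρt)_known − 3370 × (depth of known layers): K_1 = 119259940 − 3370×43124 = −26067940; K_2 = 0 − 3370×(4233 + 0) = −14265210.
Balance: K_1 = K_2 − x×(3370 − 2770), so x = (K_2 − K_1)/(3370 − 2770) = 11802700/600 = 19700 m.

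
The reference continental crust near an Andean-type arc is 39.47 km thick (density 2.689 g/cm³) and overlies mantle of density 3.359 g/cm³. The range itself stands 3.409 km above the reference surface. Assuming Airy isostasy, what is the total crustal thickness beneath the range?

Root depth r = h ρ_c / (ρ_m − ρ_c) = 3.409 km × 2.689 / 0.67 = 13.68 km.
Total thickness = T + h + r = 39.47 km + 3.409 km + 13.68 km = 56.6 km.

56.6 km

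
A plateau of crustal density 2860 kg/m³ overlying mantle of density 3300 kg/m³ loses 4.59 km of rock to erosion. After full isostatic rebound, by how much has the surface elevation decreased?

0.612 km

Rebound u = e ρ_c/ρ_m = 4.59 km × 2860/3300 = 3.978 km.
Net surface drop = e − u = 4.59 km − 3.978 km = e (ρ_m − ρ_c)/ρ_m = 0.612 km.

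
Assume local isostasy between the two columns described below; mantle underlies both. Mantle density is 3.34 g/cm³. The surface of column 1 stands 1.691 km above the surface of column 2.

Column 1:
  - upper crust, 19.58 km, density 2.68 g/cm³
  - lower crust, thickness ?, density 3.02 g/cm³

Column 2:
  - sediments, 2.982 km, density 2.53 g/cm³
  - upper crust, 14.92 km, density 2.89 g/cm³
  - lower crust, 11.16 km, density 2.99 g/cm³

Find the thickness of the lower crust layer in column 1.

Take the compensation level at the base of the deeper column (depth z_c below the surface of column 1) and equate Σ ρ_i t_i down to z_c; mantle fills any gap and the z_c terms cancel.
Column 1: 19.58×2.68 + x×3.02 + (z_c − 19.58 − x)×3.34
Column 2: 1.691×0 + 2.982×2.53 + 14.92×2.89 + 11.16×2.99 + (z_c − 1.691 − 29.062)×3.34
The z_c×3.34 term appears on both sides and cancels. Collect the known terms of each column as K = Σ(ρt)_known − 3.34 × (depth of known layers): K_1 = 52.4744 − 3.34×19.58 = −12.9228; K_2 = 84.03166 − 3.34×(1.691 + 29.062) = −18.68336.
Balance: K_1 − x×(3.34 − 3.02) = K_2, so x = (K_1 − K_2)/(3.34 − 3.02) = 5.76056/0.32 = 18 km.

18 km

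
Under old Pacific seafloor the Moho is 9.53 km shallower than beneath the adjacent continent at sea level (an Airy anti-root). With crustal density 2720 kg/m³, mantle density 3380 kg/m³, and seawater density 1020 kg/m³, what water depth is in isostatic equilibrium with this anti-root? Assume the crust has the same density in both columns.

Replacing a thickness d of crust by seawater at the top must be balanced by replacing crust with mantle at the base: d (ρ_c − ρ_w) = a (ρ_m − ρ_c).
d = a (ρ_m − ρ_c)/(ρ_c − ρ_w) = 9.53 km × 660/1700 = 3.7 km.

3.7 km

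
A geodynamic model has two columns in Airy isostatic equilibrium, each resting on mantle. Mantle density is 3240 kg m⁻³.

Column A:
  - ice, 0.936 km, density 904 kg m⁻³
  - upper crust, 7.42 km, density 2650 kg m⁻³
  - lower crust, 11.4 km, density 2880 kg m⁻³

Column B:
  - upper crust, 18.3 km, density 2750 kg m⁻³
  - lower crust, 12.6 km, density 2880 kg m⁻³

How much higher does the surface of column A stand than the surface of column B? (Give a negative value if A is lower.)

−0.875 km

For any compensation level in the mantle, the mantle terms cancel and isostasy reduces to e = (Σt_A − Σt_B) − (Σ(ρt)_A − Σ(ρt)_B) / ρ_m.
Σt_A = 19.756 km; Σt_B = 30.9 km; Σ(ρt)_A = 53341.144; Σ(ρt)_B = 86613 (in km·kg m⁻³).
e = (19.756 − 30.9) − (53341.144 − 86613) / 3240 = −0.875 km.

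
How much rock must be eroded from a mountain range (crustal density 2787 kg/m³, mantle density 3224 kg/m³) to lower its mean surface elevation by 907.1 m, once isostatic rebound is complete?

Net drop Δ = e − u = e − e ρ_c/ρ_m = e (ρ_m − ρ_c)/ρ_m.
e = Δ ρ_m/(ρ_m − ρ_c) = 907.1 m × 3224/437 = 6690 m.

6690 m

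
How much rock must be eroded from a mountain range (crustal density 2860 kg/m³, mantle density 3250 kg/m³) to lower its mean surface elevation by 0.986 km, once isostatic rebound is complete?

Net drop Δ = e − u = e − e ρ_c/ρ_m = e (ρ_m − ρ_c)/ρ_m.
e = Δ ρ_m/(ρ_m − ρ_c) = 0.986 km × 3250/390 = 8.22 km.

8.22 km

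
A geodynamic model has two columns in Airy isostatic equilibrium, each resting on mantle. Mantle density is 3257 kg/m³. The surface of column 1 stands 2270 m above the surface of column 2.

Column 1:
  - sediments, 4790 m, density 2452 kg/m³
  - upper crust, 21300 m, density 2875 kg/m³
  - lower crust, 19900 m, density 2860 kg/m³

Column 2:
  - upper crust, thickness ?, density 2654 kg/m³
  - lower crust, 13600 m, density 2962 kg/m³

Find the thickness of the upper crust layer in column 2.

Take the compensation level at the base of the deeper column (depth z_c below the surface of column 1) and equate Σ ρ_i t_i down to z_c; mantle fills any gap and the z_c terms cancel.
Column 1: 4790×2452 + 21300×2875 + 19900×2860 + (z_c − 45990)×3257
Column 2: 2270×0 + x×2654 + 13600×2962 + (z_c − 2270 − 13600 − x)×3257
The z_c×3257 term appears on both sides and cancels. Collect the known terms of each column as K = Σ(ρt)_known − 3257 × (depth of known layers): K_1 = 129896580 − 3257×45990 = −19892850; K_2 = 40283200 − 3257×(2270 + 13600) = −11405390.
Balance: K_1 = K_2 − x×(3257 − 2654), so x = (K_2 − K_1)/(3257 − 2654) = 8487460/603 = 14100 m.

14100 m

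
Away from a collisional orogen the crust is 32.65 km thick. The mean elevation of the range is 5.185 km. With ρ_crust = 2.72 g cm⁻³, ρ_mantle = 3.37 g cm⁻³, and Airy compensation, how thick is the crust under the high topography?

Root depth r = h ρ_c / (ρ_m − ρ_c) = 5.185 km × 2.72 / 0.65 = 21.7 km.
Total thickness = T + h + r = 32.65 km + 5.185 km + 21.7 km = 59.5 km.

59.5 km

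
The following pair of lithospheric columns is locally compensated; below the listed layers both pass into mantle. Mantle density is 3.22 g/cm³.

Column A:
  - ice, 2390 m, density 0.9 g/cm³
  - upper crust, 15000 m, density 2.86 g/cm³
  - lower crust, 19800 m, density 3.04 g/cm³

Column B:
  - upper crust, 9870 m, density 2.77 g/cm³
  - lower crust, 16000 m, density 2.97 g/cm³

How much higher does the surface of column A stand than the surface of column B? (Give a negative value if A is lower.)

For any compensation level in the mantle, the mantle terms cancel and isostasy reduces to e = (Σt_A − Σt_B) − (Σ(ρt)_A − Σ(ρt)_B) / ρ_m.
Σt_A = 37190 m; Σt_B = 25870 m; Σ(ρt)_A = 105243; Σ(ρt)_B = 74859.9 (in m·g/cm³).
e = (37190 − 25870) − (105243 − 74859.9) / 3.22 = 1880 m.

1880 m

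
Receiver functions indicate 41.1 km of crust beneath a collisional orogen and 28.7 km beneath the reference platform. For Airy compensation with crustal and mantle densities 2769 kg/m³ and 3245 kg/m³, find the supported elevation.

1.82 km

Excess crust Δ = 41.1 km − 28.7 km = 12.4 km, split between elevation h and root r with h + r = Δ.
Airy balance ρ_c h = (ρ_m − ρ_c) r gives r = h ρ_c/(ρ_m − ρ_c), so h (1 + ρ_c/(ρ_m − ρ_c)) = Δ, i.e. h = Δ (ρ_m − ρ_c)/ρ_m.
h = 12.4 km × 476/3245 = 1.82 km.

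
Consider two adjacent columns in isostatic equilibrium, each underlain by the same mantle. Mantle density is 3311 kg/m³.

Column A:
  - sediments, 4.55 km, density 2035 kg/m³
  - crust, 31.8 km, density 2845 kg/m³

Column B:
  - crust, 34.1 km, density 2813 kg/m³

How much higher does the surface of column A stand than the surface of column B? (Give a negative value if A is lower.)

For any compensation level in the mantle, the mantle terms cancel and isostasy reduces to e = (Σt_A − Σt_B) − (Σ(ρt)_A − Σ(ρt)_B) / ρ_m.
Σt_A = 36.35 km; Σt_B = 34.1 km; Σ(ρt)_A = 99730.25; Σ(ρt)_B = 95923.3 (in km·kg/m³).
e = (36.35 − 34.1) − (99730.25 − 95923.3) / 3311 = 1.1 km.

1.1 km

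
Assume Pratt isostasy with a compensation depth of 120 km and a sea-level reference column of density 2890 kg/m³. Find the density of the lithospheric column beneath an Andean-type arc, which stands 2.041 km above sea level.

Pratt balance: ρ_ref D = ρ (D + h).
ρ = ρ_ref D/(D + h) = 2890 × 120 km/(120 km + 2.041 km) = 2840 kg/m³.

2840 kg/m³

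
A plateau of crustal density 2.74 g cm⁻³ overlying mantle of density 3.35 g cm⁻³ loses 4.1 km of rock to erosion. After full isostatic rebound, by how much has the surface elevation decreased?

Rebound u = e ρ_c/ρ_m = 4.1 km × 2.74/3.35 = 3.353 km.
Net surface drop = e − u = 4.1 km − 3.353 km = e (ρ_m − ρ_c)/ρ_m = 0.747 km.

0.747 km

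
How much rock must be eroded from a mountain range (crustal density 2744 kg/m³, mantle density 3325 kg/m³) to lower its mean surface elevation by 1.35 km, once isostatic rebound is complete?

7.73 km

Net drop Δ = e − u = e − e ρ_c/ρ_m = e (ρ_m − ρ_c)/ρ_m.
e = Δ ρ_m/(ρ_m − ρ_c) = 1.35 km × 3325/581 = 7.73 km.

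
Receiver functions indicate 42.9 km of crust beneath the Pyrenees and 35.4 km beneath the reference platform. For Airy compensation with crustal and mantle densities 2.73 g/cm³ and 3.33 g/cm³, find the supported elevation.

1.35 km

Excess crust Δ = 42.9 km − 35.4 km = 7.5 km, split between elevation h and root r with h + r = Δ.
Airy balance ρ_c h = (ρ_m − ρ_c) r gives r = h ρ_c/(ρ_m − ρ_c), so h (1 + ρ_c/(ρ_m − ρ_c)) = Δ, i.e. h = Δ (ρ_m − ρ_c)/ρ_m.
h = 7.5 km × 0.6/3.33 = 1.35 km.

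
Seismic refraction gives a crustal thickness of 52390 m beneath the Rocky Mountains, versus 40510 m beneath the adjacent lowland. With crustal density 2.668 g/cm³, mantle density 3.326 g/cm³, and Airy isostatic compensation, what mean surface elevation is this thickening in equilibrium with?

Excess crust Δ = 52390 m − 40510 m = 11880 m, split between elevation h and root r with h + r = Δ.
Airy balance ρ_c h = (ρ_m − ρ_c) r gives r = h ρ_c/(ρ_m − ρ_c), so h (1 + ρ_c/(ρ_m − ρ_c)) = Δ, i.e. h = Δ (ρ_m − ρ_c)/ρ_m.
h = 11880 m × 0.658/3.326 = 2350 m.

2350 m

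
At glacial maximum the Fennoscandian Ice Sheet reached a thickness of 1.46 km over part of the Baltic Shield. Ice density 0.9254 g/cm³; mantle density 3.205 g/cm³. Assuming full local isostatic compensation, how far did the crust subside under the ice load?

Isostatic balance requires: the ice load ρ_ice t is balanced by mantle displaced below, ρ_m s.
s = t ρ_ice / ρ_m = 1.46 km × 0.9254/3.205 = 0.422 km.

0.422 km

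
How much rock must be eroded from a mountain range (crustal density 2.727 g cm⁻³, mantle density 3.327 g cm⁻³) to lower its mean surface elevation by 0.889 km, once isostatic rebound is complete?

4.93 km

Net drop Δ = e − u = e − e ρ_c/ρ_m = e (ρ_m − ρ_c)/ρ_m.
e = Δ ρ_m/(ρ_m − ρ_c) = 0.889 km × 3.327/0.6 = 4.93 km.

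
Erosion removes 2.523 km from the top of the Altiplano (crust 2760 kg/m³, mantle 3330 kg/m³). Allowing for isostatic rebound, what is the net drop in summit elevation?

0.432 km

Rebound u = e ρ_c/ρ_m = 2.523 km × 2760/3330 = 2.091 km.
Net surface drop = e − u = 2.523 km − 2.091 km = e (ρ_m − ρ_c)/ρ_m = 0.432 km.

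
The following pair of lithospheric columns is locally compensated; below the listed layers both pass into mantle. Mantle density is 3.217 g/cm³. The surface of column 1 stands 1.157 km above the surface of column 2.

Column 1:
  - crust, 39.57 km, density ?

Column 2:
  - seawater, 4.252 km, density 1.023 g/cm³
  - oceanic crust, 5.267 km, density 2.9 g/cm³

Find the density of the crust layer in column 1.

Take the compensation level at the base of the deeper column (depth z_c below the surface of column 1) and equate Σ ρ_i t_i down to z_c; mantle fills any gap and the z_c terms cancel.
Column 1: 39.57×ρ + (z_c − 39.57)×3.217
Column 2: 1.157×0 + 4.252×1.023 + 5.267×2.9 + (z_c − 1.157 − 9.519)×3.217
The z_c×3.217 term appears on both sides and cancels. Collect the known terms of each column as K = Σ(ρt)_known − 3.217 × (depth of known layers): K_1 = 0 − 3.217×39.57 = −127.29669; K_2 = 19.624096 − 3.217×(1.157 + 9.519) = −14.720596.
Balance: K_1 + 39.57×ρ = K_2, so ρ = (K_2 − K_1)/39.57 = 112.576/39.57 = 2.84 g/cm³.

2.84 g/cm³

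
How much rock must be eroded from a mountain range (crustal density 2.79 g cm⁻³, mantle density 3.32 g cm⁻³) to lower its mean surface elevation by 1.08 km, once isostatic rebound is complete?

Net drop Δ = e − u = e − e ρ_c/ρ_m = e (ρ_m − ρ_c)/ρ_m.
e = Δ ρ_m/(ρ_m − ρ_c) = 1.08 km × 3.32/0.53 = 6.77 km.

6.77 km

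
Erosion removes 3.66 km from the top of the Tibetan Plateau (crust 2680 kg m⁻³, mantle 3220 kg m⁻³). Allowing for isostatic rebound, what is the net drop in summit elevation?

0.614 km

Rebound u = e ρ_c/ρ_m = 3.66 km × 2680/3220 = 3.046 km.
Net surface drop = e − u = 3.66 km − 3.046 km = e (ρ_m − ρ_c)/ρ_m = 0.614 km.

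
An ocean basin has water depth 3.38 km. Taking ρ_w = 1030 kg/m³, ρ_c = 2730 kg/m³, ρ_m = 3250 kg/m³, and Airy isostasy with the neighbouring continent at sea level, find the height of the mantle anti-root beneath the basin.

In Airy isostatic equilibrium: replacing crust with seawater at the top is compensated by replacing crust with mantle at the base: d (ρ_c − ρ_w) = a (ρ_m − ρ_c).
a = d (ρ_c − ρ_w)/(ρ_m − ρ_c) = 3.38 km × 1700/520 = 11.1 km.

11.1 km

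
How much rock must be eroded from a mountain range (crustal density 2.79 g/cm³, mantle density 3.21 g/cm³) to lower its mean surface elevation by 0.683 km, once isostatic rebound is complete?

Net drop Δ = e − u = e − e ρ_c/ρ_m = e (ρ_m − ρ_c)/ρ_m.
e = Δ ρ_m/(ρ_m − ρ_c) = 0.683 km × 3.21/0.42 = 5.22 km.

5.22 km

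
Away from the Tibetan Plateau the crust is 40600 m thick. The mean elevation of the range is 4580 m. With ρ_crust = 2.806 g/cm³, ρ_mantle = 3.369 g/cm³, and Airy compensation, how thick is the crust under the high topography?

68000 m

Root depth r = h ρ_c / (ρ_m − ρ_c) = 4580 m × 2.806 / 0.563 = 22830 m.
Total thickness = T + h + r = 40600 m + 4580 m + 22830 m = 68000 m.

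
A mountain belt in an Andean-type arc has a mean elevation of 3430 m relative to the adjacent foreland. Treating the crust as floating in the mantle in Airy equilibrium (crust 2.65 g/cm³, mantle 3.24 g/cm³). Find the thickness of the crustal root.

15400 m

Isostatic balance requires: the weight of the topography is balanced by the buoyancy of the root, ρ_c h = (ρ_m − ρ_c) r.
r = h · ρ_c / (ρ_m − ρ_c) = 3430 m × 2.65 / (3.24 − 2.65) = 15400 m.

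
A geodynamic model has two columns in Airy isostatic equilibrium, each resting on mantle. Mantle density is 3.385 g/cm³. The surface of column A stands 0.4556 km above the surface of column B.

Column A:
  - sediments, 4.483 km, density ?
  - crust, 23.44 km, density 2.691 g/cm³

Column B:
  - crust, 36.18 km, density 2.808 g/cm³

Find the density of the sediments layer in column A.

2.01 g/cm³

Take the compensation level at the base of the deeper column (depth z_c below the surface of column A) and equate Σ ρ_i t_i down to z_c; mantle fills any gap and the z_c terms cancel.
Column A: 4.483×ρ + 23.44×2.691 + (z_c − 27.923)×3.385
Column B: 0.4556×0 + 36.18×2.808 + (z_c − 0.4556 − 36.18)×3.385
The z_c×3.385 term appears on both sides and cancels. Collect the known terms of each column as K = Σ(ρt)_known − 3.385 × (depth of known layers): K_A = 63.07704 − 3.385×27.923 = −31.442315; K_B = 101.59344 − 3.385×(0.4556 + 36.18) = −22.418066.
Balance: K_A + 4.483×ρ = K_B, so ρ = (K_B − K_A)/4.483 = 9.02425/4.483 = 2.01 g/cm³.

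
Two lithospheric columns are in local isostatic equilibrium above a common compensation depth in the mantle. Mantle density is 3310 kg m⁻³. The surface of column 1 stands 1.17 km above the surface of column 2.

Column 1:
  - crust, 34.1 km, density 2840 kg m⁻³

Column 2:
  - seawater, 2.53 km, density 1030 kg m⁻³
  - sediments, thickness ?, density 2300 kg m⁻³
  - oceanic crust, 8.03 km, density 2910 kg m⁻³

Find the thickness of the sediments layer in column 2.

3.14 km

Take the compensation level at the base of the deeper column (depth z_c below the surface of column 1) and equate Σ ρ_i t_i down to z_c; mantle fills any gap and the z_c terms cancel.
Column 1: 34.1×2840 + (z_c − 34.1)×3310
Column 2: 1.17×0 + 2.53×1030 + x×2300 + 8.03×2910 + (z_c − 1.17 − 10.56 − x)×3310
The z_c×3310 term appears on both sides and cancels. Collect the known terms of each column as K = Σ(ρt)_known − 3310 × (depth of known layers): K_1 = 96844 − 3310×34.1 = −16027; K_2 = 25973.2 − 3310×(1.17 + 10.56) = −12853.1.
Balance: K_1 = K_2 − x×(3310 − 2300), so x = (K_2 − K_1)/(3310 − 2300) = 3173.9/1010 = 3.14 km.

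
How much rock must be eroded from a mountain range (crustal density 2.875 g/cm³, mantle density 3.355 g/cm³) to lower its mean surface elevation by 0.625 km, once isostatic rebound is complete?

4.37 km

Net drop Δ = e − u = e − e ρ_c/ρ_m = e (ρ_m − ρ_c)/ρ_m.
e = Δ ρ_m/(ρ_m − ρ_c) = 0.625 km × 3.355/0.48 = 4.37 km.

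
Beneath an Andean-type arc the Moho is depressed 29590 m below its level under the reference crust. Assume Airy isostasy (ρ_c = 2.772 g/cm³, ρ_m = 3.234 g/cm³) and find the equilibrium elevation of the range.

For local isostatic compensation: ρ_c h = (ρ_m − ρ_c) r.
h = r (ρ_m − ρ_c) / ρ_c = 29590 m × (3.234 − 2.772) / 2.772 = 4930 m.

4930 m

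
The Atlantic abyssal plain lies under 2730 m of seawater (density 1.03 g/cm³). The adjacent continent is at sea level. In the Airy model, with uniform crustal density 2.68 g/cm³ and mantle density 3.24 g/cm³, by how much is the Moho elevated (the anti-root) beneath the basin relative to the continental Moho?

8040 m

Isostatic balance requires: replacing crust with seawater at the top is compensated by replacing crust with mantle at the base: d (ρ_c − ρ_w) = a (ρ_m − ρ_c).
a = d (ρ_c − ρ_w)/(ρ_m − ρ_c) = 2730 m × 1.65/0.56 = 8040 m.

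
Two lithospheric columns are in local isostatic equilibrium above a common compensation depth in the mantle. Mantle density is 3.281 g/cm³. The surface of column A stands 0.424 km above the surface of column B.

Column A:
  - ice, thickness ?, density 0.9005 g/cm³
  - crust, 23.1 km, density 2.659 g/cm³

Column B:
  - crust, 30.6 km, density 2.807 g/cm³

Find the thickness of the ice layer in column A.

0.642 km

Take the compensation level at the base of the deeper column (depth z_c below the surface of column A) and equate Σ ρ_i t_i down to z_c; mantle fills any gap and the z_c terms cancel.
Column A: x×0.9005 + 23.1×2.659 + (z_c − 23.1 − x)×3.281
Column B: 0.424×0 + 30.6×2.807 + (z_c − 0.424 − 30.6)×3.281
The z_c×3.281 term appears on both sides and cancels. Collect the known terms of each column as K = Σ(ρt)_known − 3.281 × (depth of known layers): K_A = 61.4229 − 3.281×23.1 = −14.3682; K_B = 85.8942 − 3.281×(0.424 + 30.6) = −15.895544.
Balance: K_A − x×(3.281 − 0.9005) = K_B, so x = (K_A − K_B)/(3.281 − 0.9005) = 1.52734/2.3805 = 0.642 km.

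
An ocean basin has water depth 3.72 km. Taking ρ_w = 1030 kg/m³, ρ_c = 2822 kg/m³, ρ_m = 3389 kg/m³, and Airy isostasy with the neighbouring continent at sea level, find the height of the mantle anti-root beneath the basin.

By Archimedes' principle applied to the lithosphere: replacing crust with seawater at the top is compensated by replacing crust with mantle at the base: d (ρ_c − ρ_w) = a (ρ_m − ρ_c).
a = d (ρ_c − ρ_w)/(ρ_m − ρ_c) = 3.72 km × 1792/567 = 11.8 km.

11.8 km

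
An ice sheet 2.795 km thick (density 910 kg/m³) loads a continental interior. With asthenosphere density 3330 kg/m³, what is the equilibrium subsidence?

Balancing pressure at the compensation depth: the ice load ρ_ice t is balanced by mantle displaced below, ρ_m s.
s = t ρ_ice / ρ_m = 2.795 km × 910/3330 = 0.764 km.

0.764 km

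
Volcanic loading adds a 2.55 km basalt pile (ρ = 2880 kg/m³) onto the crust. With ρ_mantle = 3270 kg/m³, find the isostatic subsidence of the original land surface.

2.25 km

Subaerial loading: s = t ρ_load / ρ_m.
s = 2.55 km × 2880/3270 = 2.25 km.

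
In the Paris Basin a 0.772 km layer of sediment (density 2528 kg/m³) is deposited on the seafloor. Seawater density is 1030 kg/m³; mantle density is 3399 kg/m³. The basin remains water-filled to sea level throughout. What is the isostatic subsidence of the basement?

0.488 km

Submarine loading: the sediment displaces seawater, and the subsidence is in turn flooded, so s (ρ_m − ρ_w) = t (ρ_sed − ρ_w).
s = 0.772 km × (2528 − 1030) / (3399 − 1030) = 0.488 km.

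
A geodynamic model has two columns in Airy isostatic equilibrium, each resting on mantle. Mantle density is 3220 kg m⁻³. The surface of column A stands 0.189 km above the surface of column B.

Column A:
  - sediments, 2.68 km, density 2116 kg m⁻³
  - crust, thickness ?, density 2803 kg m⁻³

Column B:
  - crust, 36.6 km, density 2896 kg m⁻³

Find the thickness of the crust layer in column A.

22.8 km

Take the compensation level at the base of the deeper column (depth z_c below the surface of column A) and equate Σ ρ_i t_i down to z_c; mantle fills any gap and the z_c terms cancel.
Column A: 2.68×2116 + x×2803 + (z_c − 2.68 − x)×3220
Column B: 0.189×0 + 36.6×2896 + (z_c − 0.189 − 36.6)×3220
The z_c×3220 term appears on both sides and cancels. Collect the known terms of each column as K = Σ(ρt)_known − 3220 × (depth of known layers): K_A = 5670.88 − 3220×2.68 = −2958.72; K_B = 105993.6 − 3220×(0.189 + 36.6) = −12466.98.
Balance: K_A − x×(3220 − 2803) = K_B, so x = (K_A − K_B)/(3220 − 2803) = 9508.26/417 = 22.8 km.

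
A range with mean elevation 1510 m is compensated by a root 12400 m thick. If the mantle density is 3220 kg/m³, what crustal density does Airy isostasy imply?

ρ_c h = (ρ_m − ρ_c) r → ρ_c (h + r) = ρ_m r → ρ_c = ρ_m r / (h + r).
ρ_c = 3220 × 12400 m / (1510 m + 12400 m) = 2870 kg/m³.

2870 kg/m³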